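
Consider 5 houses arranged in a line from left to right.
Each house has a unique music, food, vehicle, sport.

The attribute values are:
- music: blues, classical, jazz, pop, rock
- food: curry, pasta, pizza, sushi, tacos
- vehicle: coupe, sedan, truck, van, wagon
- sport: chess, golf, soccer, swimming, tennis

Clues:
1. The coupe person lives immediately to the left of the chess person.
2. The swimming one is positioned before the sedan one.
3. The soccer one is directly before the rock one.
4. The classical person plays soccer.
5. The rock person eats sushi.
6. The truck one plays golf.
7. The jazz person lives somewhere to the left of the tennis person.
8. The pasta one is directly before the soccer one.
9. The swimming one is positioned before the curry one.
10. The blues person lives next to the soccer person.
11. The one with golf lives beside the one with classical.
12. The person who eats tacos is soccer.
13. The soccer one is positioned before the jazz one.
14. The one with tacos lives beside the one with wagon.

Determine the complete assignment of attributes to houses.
Solution:

House | Music | Food | Vehicle | Sport
--------------------------------------
  1   | blues | pasta | truck | golf
  2   | classical | tacos | coupe | soccer
  3   | rock | sushi | wagon | chess
  4   | jazz | pizza | van | swimming
  5   | pop | curry | sedan | tennis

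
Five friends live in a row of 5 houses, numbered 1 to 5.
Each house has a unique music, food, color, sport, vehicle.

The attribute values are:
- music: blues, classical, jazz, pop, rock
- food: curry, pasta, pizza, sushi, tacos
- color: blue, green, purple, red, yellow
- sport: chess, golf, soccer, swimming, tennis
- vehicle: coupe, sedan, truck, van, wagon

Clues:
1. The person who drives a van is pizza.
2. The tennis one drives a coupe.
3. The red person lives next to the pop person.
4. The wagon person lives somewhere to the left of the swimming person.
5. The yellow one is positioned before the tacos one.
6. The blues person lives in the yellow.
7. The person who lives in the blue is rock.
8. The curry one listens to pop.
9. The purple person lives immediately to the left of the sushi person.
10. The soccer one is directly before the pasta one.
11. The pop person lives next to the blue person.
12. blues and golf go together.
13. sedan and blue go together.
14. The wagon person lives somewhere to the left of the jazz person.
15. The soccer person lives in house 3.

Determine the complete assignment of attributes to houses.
Solution:

House | Music | Food | Color | Sport | Vehicle
----------------------------------------------
  1   | classical | pizza | red | chess | van
  2   | pop | curry | purple | tennis | coupe
  3   | rock | sushi | blue | soccer | sedan
  4   | blues | pasta | yellow | golf | wagon
  5   | jazz | tacos | green | swimming | truck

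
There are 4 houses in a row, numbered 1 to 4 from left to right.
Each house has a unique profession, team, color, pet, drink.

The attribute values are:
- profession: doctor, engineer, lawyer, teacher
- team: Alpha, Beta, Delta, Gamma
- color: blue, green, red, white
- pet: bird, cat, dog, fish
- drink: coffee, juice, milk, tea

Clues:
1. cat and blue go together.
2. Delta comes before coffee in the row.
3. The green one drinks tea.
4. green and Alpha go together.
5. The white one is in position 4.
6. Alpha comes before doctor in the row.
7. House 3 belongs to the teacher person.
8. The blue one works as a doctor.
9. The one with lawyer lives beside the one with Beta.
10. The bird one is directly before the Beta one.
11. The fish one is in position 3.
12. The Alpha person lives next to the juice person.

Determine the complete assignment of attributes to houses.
Solution:

House | Profession | Team | Color | Pet | Drink
-----------------------------------------------
  1   | lawyer | Alpha | green | bird | tea
  2   | doctor | Beta | blue | cat | juice
  3   | teacher | Delta | red | fish | milk
  4   | engineer | Gamma | white | dog | coffee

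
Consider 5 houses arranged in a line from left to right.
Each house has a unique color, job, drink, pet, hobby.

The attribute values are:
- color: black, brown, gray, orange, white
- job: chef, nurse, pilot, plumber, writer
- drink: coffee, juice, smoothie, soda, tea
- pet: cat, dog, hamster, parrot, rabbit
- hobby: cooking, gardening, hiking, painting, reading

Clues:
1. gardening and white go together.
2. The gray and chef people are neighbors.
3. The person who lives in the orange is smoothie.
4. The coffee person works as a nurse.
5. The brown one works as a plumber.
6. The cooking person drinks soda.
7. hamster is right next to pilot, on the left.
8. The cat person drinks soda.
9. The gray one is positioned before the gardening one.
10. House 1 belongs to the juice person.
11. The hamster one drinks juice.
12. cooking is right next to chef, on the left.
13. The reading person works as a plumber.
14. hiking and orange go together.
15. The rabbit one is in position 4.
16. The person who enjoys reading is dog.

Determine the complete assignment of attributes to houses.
Solution:

House | Color | Job | Drink | Pet | Hobby
-----------------------------------------
  1   | black | writer | juice | hamster | painting
  2   | gray | pilot | soda | cat | cooking
  3   | orange | chef | smoothie | parrot | hiking
  4   | white | nurse | coffee | rabbit | gardening
  5   | brown | plumber | tea | dog | reading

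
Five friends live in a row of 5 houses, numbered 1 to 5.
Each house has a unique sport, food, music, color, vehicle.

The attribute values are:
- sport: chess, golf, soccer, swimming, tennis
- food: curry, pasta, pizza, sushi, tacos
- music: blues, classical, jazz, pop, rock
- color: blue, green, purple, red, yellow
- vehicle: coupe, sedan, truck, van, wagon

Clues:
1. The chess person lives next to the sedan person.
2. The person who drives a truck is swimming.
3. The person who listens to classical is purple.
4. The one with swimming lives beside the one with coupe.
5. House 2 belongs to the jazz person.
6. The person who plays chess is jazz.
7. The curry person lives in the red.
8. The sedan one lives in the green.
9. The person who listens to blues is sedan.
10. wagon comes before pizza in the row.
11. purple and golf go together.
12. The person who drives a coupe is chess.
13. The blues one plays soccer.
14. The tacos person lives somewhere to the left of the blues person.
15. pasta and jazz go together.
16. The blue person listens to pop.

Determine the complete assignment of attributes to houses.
Solution:

House | Sport | Food | Music | Color | Vehicle
----------------------------------------------
  1   | swimming | tacos | pop | blue | truck
  2   | chess | pasta | jazz | yellow | coupe
  3   | soccer | sushi | blues | green | sedan
  4   | tennis | curry | rock | red | wagon
  5   | golf | pizza | classical | purple | van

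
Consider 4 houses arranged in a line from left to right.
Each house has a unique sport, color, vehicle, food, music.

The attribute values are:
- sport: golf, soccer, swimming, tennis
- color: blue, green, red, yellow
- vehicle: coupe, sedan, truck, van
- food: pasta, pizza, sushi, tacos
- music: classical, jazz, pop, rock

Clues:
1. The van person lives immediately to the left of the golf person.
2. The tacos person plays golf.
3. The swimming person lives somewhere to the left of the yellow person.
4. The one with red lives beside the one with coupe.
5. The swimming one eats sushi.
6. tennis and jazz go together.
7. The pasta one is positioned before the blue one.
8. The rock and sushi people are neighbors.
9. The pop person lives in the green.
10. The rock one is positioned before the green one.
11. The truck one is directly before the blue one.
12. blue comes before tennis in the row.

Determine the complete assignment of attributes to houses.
Solution:

House | Sport | Color | Vehicle | Food | Music
----------------------------------------------
  1   | soccer | red | truck | pasta | rock
  2   | swimming | blue | coupe | sushi | classical
  3   | tennis | yellow | van | pizza | jazz
  4   | golf | green | sedan | tacos | pop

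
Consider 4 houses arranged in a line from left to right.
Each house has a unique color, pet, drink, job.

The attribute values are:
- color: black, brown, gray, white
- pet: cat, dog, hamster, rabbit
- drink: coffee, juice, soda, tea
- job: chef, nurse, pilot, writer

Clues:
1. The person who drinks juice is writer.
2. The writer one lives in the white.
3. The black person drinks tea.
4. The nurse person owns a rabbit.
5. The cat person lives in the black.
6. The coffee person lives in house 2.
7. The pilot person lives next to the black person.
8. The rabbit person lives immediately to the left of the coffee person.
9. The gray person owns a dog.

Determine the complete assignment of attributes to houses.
Solution:

House | Color | Pet | Drink | Job
---------------------------------
  1   | brown | rabbit | soda | nurse
  2   | gray | dog | coffee | pilot
  3   | black | cat | tea | chef
  4   | white | hamster | juice | writer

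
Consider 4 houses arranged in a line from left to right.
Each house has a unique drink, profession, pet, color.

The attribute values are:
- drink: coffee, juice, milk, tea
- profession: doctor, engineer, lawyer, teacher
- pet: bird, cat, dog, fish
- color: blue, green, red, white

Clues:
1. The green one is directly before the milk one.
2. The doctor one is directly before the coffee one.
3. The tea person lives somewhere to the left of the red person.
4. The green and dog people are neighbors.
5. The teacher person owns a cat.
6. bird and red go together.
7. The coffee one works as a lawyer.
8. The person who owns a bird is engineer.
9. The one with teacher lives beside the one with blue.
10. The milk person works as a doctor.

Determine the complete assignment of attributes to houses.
Solution:

House | Drink | Profession | Pet | Color
----------------------------------------
  1   | tea | teacher | cat | green
  2   | milk | doctor | dog | blue
  3   | coffee | lawyer | fish | white
  4   | juice | engineer | bird | red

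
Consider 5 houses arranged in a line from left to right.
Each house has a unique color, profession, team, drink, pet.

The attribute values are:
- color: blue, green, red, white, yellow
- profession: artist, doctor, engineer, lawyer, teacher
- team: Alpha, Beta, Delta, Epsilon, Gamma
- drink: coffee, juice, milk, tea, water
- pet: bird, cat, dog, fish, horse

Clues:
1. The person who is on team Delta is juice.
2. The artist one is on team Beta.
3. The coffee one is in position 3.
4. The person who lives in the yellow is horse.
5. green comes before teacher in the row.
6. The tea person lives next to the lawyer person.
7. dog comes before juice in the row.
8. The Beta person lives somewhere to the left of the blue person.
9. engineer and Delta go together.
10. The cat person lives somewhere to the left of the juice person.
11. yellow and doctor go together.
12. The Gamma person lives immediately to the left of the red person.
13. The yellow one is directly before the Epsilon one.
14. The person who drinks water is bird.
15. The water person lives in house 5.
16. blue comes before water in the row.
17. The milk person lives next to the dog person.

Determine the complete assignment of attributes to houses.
Solution:

House | Color | Profession | Team | Drink | Pet
-----------------------------------------------
  1   | yellow | doctor | Gamma | tea | horse
  2   | red | lawyer | Epsilon | milk | cat
  3   | green | artist | Beta | coffee | dog
  4   | blue | engineer | Delta | juice | fish
  5   | white | teacher | Alpha | water | bird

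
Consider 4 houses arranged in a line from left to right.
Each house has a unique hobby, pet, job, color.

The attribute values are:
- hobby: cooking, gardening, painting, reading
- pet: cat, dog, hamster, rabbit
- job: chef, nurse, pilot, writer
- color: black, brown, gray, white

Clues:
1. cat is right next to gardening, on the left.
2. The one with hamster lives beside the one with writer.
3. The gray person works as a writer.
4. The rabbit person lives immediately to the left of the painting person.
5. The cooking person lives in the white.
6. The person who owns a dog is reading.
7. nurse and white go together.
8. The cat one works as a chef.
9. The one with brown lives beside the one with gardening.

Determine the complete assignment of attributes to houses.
Solution:

House | Hobby | Pet | Job | Color
---------------------------------
  1   | cooking | rabbit | nurse | white
  2   | painting | cat | chef | brown
  3   | gardening | hamster | pilot | black
  4   | reading | dog | writer | gray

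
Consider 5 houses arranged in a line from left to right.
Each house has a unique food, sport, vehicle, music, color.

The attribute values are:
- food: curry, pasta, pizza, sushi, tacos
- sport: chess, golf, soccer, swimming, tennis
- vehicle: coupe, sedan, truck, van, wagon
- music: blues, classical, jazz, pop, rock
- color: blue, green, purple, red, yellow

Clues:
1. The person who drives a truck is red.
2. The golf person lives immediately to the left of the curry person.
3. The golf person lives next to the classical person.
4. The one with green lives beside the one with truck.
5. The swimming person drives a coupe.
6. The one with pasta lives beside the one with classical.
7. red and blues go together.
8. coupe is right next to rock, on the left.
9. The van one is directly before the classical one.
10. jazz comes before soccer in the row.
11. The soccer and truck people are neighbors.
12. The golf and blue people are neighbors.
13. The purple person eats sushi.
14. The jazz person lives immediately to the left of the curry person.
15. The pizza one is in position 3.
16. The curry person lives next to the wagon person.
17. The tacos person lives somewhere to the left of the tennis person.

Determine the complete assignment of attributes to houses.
Solution:

House | Food | Sport | Vehicle | Music | Color
----------------------------------------------
  1   | pasta | golf | van | jazz | yellow
  2   | curry | swimming | coupe | classical | blue
  3   | pizza | soccer | wagon | rock | green
  4   | tacos | chess | truck | blues | red
  5   | sushi | tennis | sedan | pop | purple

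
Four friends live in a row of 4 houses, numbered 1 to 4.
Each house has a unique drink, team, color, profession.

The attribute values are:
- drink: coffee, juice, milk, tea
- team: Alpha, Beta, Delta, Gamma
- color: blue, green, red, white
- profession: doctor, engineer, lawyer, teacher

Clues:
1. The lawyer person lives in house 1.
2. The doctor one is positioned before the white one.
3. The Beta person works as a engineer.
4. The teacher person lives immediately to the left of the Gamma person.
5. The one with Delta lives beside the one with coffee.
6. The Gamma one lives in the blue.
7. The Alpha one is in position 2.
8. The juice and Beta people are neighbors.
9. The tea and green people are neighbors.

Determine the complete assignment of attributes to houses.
Solution:

House | Drink | Team | Color | Profession
-----------------------------------------
  1   | tea | Delta | red | lawyer
  2   | coffee | Alpha | green | teacher
  3   | juice | Gamma | blue | doctor
  4   | milk | Beta | white | engineer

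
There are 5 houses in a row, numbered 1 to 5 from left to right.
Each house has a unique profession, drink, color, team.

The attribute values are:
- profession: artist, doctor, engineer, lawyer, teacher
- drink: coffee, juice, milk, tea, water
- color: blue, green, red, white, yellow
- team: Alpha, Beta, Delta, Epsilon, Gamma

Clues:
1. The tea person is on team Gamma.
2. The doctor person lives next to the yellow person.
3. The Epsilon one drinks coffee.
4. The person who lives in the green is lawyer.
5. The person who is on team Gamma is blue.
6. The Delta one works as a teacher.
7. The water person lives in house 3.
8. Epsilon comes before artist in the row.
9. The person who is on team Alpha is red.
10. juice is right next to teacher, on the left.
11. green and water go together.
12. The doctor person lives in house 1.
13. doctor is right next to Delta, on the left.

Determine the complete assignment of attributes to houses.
Solution:

House | Profession | Drink | Color | Team
-----------------------------------------
  1   | doctor | juice | red | Alpha
  2   | teacher | milk | yellow | Delta
  3   | lawyer | water | green | Beta
  4   | engineer | coffee | white | Epsilon
  5   | artist | tea | blue | Gamma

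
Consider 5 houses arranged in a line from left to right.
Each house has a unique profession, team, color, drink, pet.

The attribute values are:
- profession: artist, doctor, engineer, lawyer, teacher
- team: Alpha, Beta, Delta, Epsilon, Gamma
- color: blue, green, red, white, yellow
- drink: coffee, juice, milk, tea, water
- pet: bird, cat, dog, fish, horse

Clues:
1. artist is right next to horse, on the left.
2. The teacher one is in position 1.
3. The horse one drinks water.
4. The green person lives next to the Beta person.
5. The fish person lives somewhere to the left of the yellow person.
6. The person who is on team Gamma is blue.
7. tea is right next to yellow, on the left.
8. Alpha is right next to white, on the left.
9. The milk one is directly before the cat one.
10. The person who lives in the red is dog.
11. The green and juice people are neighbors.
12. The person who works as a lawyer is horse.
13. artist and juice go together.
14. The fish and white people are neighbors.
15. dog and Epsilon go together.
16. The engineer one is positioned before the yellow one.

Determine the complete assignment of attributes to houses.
Solution:

House | Profession | Team | Color | Drink | Pet
-----------------------------------------------
  1   | teacher | Alpha | green | milk | fish
  2   | artist | Beta | white | juice | cat
  3   | lawyer | Gamma | blue | water | horse
  4   | engineer | Epsilon | red | tea | dog
  5   | doctor | Delta | yellow | coffee | bird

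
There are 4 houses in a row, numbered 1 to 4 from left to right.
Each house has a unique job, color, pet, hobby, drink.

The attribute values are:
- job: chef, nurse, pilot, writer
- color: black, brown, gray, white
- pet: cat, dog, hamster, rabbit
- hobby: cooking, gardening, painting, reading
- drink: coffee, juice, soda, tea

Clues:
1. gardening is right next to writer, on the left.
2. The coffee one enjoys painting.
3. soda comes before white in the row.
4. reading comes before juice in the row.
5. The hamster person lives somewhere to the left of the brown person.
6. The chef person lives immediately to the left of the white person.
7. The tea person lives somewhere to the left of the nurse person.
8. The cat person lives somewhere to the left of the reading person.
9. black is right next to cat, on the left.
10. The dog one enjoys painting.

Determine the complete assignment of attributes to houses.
Solution:

House | Job | Color | Pet | Hobby | Drink
-----------------------------------------
  1   | pilot | black | dog | painting | coffee
  2   | chef | gray | cat | gardening | soda
  3   | writer | white | hamster | reading | tea
  4   | nurse | brown | rabbit | cooking | juice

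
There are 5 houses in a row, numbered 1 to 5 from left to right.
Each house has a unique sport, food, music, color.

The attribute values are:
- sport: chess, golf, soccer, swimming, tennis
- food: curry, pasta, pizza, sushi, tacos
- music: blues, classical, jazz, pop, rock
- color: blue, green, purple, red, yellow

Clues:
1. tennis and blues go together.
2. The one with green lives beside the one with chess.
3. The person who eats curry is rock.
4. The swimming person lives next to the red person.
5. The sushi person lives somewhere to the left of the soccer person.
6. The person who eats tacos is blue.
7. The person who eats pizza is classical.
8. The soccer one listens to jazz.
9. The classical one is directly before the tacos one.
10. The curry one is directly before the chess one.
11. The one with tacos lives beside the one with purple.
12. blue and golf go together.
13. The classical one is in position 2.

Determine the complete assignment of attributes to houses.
Solution:

House | Sport | Food | Music | Color
------------------------------------
  1   | swimming | curry | rock | green
  2   | chess | pizza | classical | red
  3   | golf | tacos | pop | blue
  4   | tennis | sushi | blues | purple
  5   | soccer | pasta | jazz | yellow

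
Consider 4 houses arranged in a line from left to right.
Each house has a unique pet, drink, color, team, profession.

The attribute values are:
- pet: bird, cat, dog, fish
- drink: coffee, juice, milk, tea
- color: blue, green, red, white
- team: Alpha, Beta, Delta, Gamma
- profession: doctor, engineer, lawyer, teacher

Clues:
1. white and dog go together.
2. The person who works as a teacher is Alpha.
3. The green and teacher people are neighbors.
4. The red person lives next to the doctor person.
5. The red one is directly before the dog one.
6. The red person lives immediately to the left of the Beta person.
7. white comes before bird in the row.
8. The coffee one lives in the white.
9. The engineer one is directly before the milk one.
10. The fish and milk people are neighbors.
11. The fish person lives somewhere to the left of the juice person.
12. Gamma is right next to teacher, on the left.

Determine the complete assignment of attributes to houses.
Solution:

House | Pet | Drink | Color | Team | Profession
-----------------------------------------------
  1   | fish | tea | green | Gamma | engineer
  2   | cat | milk | red | Alpha | teacher
  3   | dog | coffee | white | Beta | doctor
  4   | bird | juice | blue | Delta | lawyer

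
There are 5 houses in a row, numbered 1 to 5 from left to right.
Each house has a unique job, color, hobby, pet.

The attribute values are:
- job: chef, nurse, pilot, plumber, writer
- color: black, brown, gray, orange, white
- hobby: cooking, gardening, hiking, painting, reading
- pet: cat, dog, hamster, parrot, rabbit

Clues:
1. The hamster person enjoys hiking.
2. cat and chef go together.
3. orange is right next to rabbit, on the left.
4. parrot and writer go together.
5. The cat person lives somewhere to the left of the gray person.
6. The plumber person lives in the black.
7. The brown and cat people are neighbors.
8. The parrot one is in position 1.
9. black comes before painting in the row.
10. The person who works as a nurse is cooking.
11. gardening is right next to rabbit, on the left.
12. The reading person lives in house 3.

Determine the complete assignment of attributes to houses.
Solution:

House | Job | Color | Hobby | Pet
---------------------------------
  1   | writer | orange | gardening | parrot
  2   | nurse | brown | cooking | rabbit
  3   | chef | white | reading | cat
  4   | plumber | black | hiking | hamster
  5   | pilot | gray | painting | dog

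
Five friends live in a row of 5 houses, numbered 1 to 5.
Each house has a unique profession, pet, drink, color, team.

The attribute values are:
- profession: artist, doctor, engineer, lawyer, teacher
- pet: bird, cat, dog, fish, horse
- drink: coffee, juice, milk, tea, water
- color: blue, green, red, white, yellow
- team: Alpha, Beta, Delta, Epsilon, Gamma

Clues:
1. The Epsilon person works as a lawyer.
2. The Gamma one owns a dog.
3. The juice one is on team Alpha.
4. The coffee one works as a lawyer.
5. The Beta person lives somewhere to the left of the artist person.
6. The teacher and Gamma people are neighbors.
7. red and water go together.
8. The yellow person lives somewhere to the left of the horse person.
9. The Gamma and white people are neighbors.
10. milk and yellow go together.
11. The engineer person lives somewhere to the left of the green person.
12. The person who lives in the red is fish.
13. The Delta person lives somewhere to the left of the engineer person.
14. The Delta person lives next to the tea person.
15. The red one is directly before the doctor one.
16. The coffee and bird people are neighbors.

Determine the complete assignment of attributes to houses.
Solution:

House | Profession | Pet | Drink | Color | Team
-----------------------------------------------
  1   | teacher | fish | water | red | Delta
  2   | doctor | dog | tea | blue | Gamma
  3   | lawyer | cat | coffee | white | Epsilon
  4   | engineer | bird | milk | yellow | Beta
  5   | artist | horse | juice | green | Alpha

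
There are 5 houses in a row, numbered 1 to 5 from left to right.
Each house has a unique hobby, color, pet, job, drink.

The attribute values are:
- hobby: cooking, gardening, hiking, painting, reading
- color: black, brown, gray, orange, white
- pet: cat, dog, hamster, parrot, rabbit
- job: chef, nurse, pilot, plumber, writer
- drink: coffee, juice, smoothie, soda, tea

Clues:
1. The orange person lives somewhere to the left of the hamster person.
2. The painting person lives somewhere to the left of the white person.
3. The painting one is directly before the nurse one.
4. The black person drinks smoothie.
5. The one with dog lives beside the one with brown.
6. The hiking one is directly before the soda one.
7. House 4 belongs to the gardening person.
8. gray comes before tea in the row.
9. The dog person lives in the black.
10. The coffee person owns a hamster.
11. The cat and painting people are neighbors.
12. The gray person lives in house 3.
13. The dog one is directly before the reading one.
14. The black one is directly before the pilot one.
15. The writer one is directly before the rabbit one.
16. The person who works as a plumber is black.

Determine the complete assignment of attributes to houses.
Solution:

House | Hobby | Color | Pet | Job | Drink
-----------------------------------------
  1   | hiking | black | dog | plumber | smoothie
  2   | reading | brown | cat | pilot | soda
  3   | painting | gray | parrot | writer | juice
  4   | gardening | orange | rabbit | nurse | tea
  5   | cooking | white | hamster | chef | coffee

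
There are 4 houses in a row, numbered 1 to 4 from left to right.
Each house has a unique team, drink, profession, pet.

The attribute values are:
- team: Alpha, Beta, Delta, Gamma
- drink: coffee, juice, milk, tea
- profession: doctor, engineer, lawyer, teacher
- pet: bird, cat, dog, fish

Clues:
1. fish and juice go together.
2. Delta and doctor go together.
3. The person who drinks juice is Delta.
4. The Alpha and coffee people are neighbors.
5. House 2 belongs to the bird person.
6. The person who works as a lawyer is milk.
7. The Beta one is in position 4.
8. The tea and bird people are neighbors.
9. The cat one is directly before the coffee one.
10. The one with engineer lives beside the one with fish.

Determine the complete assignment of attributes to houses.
Solution:

House | Team | Drink | Profession | Pet
---------------------------------------
  1   | Alpha | tea | teacher | cat
  2   | Gamma | coffee | engineer | bird
  3   | Delta | juice | doctor | fish
  4   | Beta | milk | lawyer | dog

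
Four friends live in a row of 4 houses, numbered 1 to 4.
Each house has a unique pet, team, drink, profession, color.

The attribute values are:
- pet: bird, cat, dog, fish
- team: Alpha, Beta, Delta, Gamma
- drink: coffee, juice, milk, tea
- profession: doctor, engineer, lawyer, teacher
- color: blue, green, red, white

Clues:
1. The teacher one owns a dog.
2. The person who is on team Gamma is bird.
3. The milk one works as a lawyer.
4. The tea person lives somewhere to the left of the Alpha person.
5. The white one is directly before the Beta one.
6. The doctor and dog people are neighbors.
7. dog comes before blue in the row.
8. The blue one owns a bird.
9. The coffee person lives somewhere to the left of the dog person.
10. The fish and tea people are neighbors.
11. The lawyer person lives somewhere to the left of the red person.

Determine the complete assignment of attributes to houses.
Solution:

House | Pet | Team | Drink | Profession | Color
-----------------------------------------------
  1   | fish | Delta | coffee | doctor | white
  2   | dog | Beta | tea | teacher | green
  3   | bird | Gamma | milk | lawyer | blue
  4   | cat | Alpha | juice | engineer | red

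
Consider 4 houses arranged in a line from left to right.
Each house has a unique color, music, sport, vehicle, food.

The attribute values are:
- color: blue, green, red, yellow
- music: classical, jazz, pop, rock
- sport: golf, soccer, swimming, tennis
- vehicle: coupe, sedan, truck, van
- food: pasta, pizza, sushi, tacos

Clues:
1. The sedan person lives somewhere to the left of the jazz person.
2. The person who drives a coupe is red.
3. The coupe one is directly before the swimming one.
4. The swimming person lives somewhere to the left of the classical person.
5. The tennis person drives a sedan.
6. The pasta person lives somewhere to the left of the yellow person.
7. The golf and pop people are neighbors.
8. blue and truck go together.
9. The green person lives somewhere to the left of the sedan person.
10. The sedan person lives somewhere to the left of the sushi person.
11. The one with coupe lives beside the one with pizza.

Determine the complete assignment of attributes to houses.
Solution:

House | Color | Music | Sport | Vehicle | Food
----------------------------------------------
  1   | red | rock | golf | coupe | pasta
  2   | green | pop | swimming | van | pizza
  3   | yellow | classical | tennis | sedan | tacos
  4   | blue | jazz | soccer | truck | sushi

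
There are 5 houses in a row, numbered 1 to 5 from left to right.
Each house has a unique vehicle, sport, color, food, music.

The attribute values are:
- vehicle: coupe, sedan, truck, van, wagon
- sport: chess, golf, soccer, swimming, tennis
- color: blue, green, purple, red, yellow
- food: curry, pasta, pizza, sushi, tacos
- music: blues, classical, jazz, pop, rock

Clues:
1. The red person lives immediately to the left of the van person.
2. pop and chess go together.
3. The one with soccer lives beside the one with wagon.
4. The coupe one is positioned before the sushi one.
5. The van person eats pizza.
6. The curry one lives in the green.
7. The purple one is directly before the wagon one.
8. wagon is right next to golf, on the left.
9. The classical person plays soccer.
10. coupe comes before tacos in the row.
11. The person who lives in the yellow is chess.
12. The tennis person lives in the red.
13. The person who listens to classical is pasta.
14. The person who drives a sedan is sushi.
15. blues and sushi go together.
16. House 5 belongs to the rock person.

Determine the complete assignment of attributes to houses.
Solution:

House | Vehicle | Sport | Color | Food | Music
----------------------------------------------
  1   | coupe | soccer | purple | pasta | classical
  2   | wagon | chess | yellow | tacos | pop
  3   | truck | golf | green | curry | jazz
  4   | sedan | tennis | red | sushi | blues
  5   | van | swimming | blue | pizza | rock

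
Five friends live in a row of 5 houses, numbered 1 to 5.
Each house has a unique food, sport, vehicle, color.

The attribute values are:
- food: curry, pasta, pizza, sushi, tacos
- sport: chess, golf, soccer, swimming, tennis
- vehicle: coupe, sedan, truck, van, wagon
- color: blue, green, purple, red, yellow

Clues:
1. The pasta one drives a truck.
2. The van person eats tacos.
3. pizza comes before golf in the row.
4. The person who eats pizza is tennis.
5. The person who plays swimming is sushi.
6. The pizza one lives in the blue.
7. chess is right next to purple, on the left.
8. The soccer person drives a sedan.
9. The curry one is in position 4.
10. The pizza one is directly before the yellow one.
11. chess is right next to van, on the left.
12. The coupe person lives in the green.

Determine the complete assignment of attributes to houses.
Solution:

House | Food | Sport | Vehicle | Color
--------------------------------------
  1   | pizza | tennis | wagon | blue
  2   | pasta | chess | truck | yellow
  3   | tacos | golf | van | purple
  4   | curry | soccer | sedan | red
  5   | sushi | swimming | coupe | green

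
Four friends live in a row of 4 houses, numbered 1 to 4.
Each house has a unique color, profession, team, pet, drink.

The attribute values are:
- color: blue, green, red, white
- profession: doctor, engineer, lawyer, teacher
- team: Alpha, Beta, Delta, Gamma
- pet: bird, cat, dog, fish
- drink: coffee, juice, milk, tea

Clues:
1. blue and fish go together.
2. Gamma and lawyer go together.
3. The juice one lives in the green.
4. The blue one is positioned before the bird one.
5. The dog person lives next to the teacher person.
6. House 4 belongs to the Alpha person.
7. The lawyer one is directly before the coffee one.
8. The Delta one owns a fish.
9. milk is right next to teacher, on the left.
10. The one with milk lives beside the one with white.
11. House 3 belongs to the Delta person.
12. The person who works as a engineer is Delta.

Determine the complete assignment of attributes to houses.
Solution:

House | Color | Profession | Team | Pet | Drink
-----------------------------------------------
  1   | red | lawyer | Gamma | dog | milk
  2   | white | teacher | Beta | cat | coffee
  3   | blue | engineer | Delta | fish | tea
  4   | green | doctor | Alpha | bird | juice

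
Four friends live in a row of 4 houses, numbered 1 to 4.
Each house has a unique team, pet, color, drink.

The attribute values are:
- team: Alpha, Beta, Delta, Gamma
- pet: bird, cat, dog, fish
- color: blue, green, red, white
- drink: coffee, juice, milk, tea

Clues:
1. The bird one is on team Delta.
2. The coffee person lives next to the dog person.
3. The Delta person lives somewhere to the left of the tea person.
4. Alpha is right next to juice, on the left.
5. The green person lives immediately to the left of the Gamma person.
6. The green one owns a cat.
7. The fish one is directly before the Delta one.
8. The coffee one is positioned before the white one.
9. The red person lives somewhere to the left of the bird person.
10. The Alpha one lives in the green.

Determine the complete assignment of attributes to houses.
Solution:

House | Team | Pet | Color | Drink
----------------------------------
  1   | Alpha | cat | green | milk
  2   | Gamma | fish | red | juice
  3   | Delta | bird | blue | coffee
  4   | Beta | dog | white | tea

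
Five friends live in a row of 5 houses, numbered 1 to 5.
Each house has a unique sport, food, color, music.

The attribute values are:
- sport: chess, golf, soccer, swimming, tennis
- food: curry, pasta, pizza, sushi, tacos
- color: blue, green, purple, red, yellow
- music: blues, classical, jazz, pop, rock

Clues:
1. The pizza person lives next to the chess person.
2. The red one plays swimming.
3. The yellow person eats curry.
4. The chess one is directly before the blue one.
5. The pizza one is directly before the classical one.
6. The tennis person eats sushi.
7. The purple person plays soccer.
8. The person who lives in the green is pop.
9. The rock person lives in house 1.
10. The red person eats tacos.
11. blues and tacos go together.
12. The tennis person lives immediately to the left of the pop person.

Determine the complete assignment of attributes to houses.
Solution:

House | Sport | Food | Color | Music
------------------------------------
  1   | soccer | pizza | purple | rock
  2   | chess | curry | yellow | classical
  3   | tennis | sushi | blue | jazz
  4   | golf | pasta | green | pop
  5   | swimming | tacos | red | blues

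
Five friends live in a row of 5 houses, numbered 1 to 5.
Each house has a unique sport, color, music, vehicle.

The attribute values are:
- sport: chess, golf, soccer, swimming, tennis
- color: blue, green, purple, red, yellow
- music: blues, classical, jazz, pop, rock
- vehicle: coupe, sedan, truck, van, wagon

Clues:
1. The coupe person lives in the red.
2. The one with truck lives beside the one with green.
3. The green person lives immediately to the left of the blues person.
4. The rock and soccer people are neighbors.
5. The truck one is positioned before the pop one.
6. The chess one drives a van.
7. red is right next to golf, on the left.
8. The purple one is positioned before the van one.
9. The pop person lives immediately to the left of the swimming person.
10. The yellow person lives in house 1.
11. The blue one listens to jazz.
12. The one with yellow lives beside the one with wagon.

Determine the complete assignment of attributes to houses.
Solution:

House | Sport | Color | Music | Vehicle
---------------------------------------
  1   | tennis | yellow | rock | truck
  2   | soccer | green | pop | wagon
  3   | swimming | red | blues | coupe
  4   | golf | purple | classical | sedan
  5   | chess | blue | jazz | van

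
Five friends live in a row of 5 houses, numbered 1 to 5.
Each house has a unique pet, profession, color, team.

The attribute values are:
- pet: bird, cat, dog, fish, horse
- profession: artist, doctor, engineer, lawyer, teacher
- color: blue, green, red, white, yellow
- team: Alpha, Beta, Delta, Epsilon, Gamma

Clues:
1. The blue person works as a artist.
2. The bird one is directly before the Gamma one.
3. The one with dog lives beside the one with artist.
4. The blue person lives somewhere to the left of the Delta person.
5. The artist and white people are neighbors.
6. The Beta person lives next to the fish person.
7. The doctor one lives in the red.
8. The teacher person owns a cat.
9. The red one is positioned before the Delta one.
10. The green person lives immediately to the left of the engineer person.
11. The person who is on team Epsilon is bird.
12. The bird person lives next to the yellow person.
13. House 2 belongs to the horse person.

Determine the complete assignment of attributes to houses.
Solution:

House | Pet | Profession | Color | Team
---------------------------------------
  1   | bird | lawyer | green | Epsilon
  2   | horse | engineer | yellow | Gamma
  3   | dog | doctor | red | Beta
  4   | fish | artist | blue | Alpha
  5   | cat | teacher | white | Delta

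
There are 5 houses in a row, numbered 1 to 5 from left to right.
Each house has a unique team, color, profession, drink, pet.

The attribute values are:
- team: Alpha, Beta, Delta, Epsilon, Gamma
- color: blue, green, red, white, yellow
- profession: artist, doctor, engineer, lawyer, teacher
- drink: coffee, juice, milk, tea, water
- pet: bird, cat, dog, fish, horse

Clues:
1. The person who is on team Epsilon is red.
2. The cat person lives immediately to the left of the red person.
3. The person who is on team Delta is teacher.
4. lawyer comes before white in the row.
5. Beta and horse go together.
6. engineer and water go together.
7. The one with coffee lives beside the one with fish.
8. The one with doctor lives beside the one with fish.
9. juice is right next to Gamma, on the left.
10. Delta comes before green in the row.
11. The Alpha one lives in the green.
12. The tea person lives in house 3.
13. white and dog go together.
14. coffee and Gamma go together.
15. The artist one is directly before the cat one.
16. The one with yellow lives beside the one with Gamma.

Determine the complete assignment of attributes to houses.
Solution:

House | Team | Color | Profession | Drink | Pet
-----------------------------------------------
  1   | Beta | yellow | artist | juice | horse
  2   | Gamma | blue | doctor | coffee | cat
  3   | Epsilon | red | lawyer | tea | fish
  4   | Delta | white | teacher | milk | dog
  5   | Alpha | green | engineer | water | bird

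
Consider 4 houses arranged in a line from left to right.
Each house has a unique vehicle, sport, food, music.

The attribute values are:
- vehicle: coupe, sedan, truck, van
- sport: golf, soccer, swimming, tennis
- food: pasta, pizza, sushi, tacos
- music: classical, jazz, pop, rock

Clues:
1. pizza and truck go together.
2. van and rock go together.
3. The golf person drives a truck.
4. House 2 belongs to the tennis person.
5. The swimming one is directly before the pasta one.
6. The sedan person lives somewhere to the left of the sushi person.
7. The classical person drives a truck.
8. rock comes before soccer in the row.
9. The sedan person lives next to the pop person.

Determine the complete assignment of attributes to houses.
Solution:

House | Vehicle | Sport | Food | Music
--------------------------------------
  1   | van | swimming | tacos | rock
  2   | sedan | tennis | pasta | jazz
  3   | coupe | soccer | sushi | pop
  4   | truck | golf | pizza | classical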